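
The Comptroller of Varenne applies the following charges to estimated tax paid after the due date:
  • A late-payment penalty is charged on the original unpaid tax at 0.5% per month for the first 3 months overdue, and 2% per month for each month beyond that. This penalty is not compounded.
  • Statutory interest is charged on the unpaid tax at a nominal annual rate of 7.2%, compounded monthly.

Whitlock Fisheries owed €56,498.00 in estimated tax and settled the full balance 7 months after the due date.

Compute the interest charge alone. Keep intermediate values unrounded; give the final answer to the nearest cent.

Interest (7.2%/yr ÷ 12 = 0.6%/month): €56,498.00 × ((1 + 0.006)^7 − 1) = €2,416.0582…

€2,416.06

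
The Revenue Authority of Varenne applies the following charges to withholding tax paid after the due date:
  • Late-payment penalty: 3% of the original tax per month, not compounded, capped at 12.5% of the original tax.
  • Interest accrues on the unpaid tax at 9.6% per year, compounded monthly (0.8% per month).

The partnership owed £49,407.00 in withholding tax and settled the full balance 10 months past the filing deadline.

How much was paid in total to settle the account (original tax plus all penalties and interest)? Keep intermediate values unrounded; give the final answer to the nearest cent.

Penalty (uncapped): 10 × 3% × £49,407.00 = £14,822.10; cap = 12.5% × £49,407.00 = £6,175.88… → penalty = £6,175.88…
Interest: £49,407.00 × ((1 + 0.008)^10 − 1) = £49,407.00 × 0.0829423… = £4,097.9306…
Total = £49,407.00 + £6,175.8750 + £4,097.9306… = £59,680.81

£59,680.81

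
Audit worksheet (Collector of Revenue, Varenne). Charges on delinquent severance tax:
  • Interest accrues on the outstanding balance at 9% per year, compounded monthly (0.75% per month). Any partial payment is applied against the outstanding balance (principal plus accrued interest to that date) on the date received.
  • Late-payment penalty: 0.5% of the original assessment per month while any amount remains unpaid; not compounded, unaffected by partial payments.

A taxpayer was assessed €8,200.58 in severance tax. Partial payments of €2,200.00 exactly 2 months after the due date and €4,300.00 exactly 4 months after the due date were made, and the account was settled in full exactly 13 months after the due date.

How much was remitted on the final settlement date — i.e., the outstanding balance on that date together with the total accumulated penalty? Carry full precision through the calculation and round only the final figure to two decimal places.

€2,582.59

Balance at month 2: €8,200.5800 × (1 + 0.0075)^2 = €8,324.0500…
After €2,200.00 payment: €8,324.0500… − €2,200.00 = €6,124.0500…
Balance at month 4: €6,124.0500… × (1 + 0.0075)^2 = €6,216.2552…
After €4,300.00 payment: €6,216.2552… − €4,300.00 = €1,916.2552…
Balance at month 13: €1,916.2552… × (1 + 0.0075)^9 = €2,049.5515…
Penalty: 13 × 0.5% × €8,200.58 = €533.04…
Final settlement = outstanding balance + penalty = €2,049.5515… + €533.04… = €2,582.59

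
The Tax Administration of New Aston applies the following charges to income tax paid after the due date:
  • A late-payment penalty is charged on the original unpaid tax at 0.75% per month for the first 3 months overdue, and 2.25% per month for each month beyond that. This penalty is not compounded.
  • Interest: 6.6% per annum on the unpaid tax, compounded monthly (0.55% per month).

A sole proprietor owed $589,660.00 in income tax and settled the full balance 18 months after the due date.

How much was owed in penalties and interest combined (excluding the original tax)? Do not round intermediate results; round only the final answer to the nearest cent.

Penalty, months 1–3: 3 × 0.75% × $589,660.00 = $13,267.35
Penalty, months 4–18: 15 × 2.25% × $589,660.00 = $199,010.25
Interest: $589,660.00 × ((1 + 0.0055)^18 − 1) = $589,660.00 × 0.1037669… = $61,187.1642…
Penalties + interest = $212,277.6000 + $61,187.1642… = $273,464.76

$273,464.76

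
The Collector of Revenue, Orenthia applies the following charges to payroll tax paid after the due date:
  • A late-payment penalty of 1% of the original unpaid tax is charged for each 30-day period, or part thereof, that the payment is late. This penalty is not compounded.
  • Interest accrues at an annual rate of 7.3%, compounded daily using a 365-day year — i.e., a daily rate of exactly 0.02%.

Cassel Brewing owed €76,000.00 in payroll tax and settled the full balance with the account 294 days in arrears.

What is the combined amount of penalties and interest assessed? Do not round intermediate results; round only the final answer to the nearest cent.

Penalty periods: ⌈294/30⌉ = 10; penalty = 10 × 1% × €76,000.00 = €7,600.00
Interest: €76,000.00 × ((1 + 0.0002)^294 − 1) = €76,000.00 × 0.06055687… = €4,602.3222…
Penalties + interest = €7,600.0000 + €4,602.3222… = €12,202.32

€12,202.32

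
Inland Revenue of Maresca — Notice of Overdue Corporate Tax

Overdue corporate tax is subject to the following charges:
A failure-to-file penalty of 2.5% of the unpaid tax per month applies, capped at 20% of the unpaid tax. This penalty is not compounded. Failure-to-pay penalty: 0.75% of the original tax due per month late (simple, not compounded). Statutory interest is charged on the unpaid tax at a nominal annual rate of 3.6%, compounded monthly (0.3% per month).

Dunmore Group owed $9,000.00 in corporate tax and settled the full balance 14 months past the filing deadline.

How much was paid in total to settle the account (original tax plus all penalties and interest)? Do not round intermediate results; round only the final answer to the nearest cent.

$12,130.46

Failure-to-file: 14 × 2.5% × $9,000.00 = $3,150.00, capped at 20% × $9,000.00 = $1,800.00
Failure-to-pay penalty: 14 × 0.75% × $9,000.00 = $945.00
Interest: $9,000.00 × ((1 + 0.003)^14 − 1) = $9,000.00 × 0.0428289… = $385.4602…
Total = $9,000.00 + $2,745.0000 + $385.4602… = $12,130.46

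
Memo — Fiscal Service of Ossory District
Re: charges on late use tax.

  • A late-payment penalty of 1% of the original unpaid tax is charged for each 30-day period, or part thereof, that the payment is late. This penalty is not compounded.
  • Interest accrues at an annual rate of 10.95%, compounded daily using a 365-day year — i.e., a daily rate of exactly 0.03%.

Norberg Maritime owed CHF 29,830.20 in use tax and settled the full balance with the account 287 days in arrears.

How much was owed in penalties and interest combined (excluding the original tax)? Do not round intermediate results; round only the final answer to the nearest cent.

CHF 5,664.79

Penalty periods: ⌈287/30⌉ = 10; penalty = 10 × 1% × CHF 29,830.20 = CHF 2,983.02
Interest: CHF 29,830.20 × ((1 + 0.0003)^287 − 1) = CHF 29,830.20 × 0.08990124… = CHF 2,681.7720…
Penalties + interest = CHF 2,983.0200 + CHF 2,681.7720… = CHF 5,664.79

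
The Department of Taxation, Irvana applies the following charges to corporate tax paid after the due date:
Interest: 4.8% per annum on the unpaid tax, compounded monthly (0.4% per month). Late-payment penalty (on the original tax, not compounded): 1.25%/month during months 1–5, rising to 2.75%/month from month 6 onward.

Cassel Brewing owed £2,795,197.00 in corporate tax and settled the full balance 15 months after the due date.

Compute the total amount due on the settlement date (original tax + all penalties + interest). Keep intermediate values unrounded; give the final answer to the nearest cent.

Penalty, months 1–5: 5 × 1.25% × £2,795,197.00 = £174,699.81…
Penalty, months 6–15: 10 × 2.75% × £2,795,197.00 = £768,679.18…
Interest: £2,795,197.00 × ((1 + 0.004)^15 − 1) = £2,795,197.00 × 0.0617095… = £172,490.1325…
Total = £2,795,197.00 + £943,378.9875 + £172,490.1325… = £3,911,066.12

£3,911,066.12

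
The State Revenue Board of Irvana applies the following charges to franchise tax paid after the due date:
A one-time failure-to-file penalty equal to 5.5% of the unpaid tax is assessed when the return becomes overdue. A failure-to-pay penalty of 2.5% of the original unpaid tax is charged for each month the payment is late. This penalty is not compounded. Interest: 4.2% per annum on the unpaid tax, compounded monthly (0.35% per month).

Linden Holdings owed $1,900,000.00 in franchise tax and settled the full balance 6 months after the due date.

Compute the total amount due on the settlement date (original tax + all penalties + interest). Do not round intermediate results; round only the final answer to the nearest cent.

$2,329,750.76

Failure-to-file penalty: 5.5% × $1,900,000.00 = $104,500.00
Failure-to-pay penalty: 6 × 2.5% × $1,900,000.00 = $285,000.00
Interest: $1,900,000.00 × ((1 + 0.0035)^6 − 1) = $1,900,000.00 × 0.0211846… = $40,250.7585…
Total = $1,900,000.00 + $389,500.0000 + $40,250.7585… = $2,329,750.76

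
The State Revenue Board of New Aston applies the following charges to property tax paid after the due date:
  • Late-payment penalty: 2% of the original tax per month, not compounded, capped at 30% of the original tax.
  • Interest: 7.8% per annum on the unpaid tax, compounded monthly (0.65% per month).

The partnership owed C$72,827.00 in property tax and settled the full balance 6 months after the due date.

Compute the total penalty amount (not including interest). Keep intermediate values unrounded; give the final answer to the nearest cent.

C$8,739.24

Penalty: 6 × 2% × C$72,827.00 = C$8,739.24 (below the 30% cap of C$21,848.10)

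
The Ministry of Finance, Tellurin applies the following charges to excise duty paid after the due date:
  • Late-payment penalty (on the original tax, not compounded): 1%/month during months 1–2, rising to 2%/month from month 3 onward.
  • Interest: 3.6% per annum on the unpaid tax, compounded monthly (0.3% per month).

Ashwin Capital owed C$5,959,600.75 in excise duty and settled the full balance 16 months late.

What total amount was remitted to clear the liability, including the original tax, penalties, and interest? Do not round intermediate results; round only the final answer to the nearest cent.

Penalty, months 1–2: 2 × 1% × C$5,959,600.75 = C$119,192.02…
Penalty, months 3–16: 14 × 2% × C$5,959,600.75 = C$1,668,688.21
Interest: C$5,959,600.75 × ((1 + 0.003)^16 − 1) = C$5,959,600.75 × 0.0490953… = C$292,588.1989…
Total = C$5,959,600.75 + C$1,787,880.2250 + C$292,588.1989… = C$8,040,069.17

C$8,040,069.17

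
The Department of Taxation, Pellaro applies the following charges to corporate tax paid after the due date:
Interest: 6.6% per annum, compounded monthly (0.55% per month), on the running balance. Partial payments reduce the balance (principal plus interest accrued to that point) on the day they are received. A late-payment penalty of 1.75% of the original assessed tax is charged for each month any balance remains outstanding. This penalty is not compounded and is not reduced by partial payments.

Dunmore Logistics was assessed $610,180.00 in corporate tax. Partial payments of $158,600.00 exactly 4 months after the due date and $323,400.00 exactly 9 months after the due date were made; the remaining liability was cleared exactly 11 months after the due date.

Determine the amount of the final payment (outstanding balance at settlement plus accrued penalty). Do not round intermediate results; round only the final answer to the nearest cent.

Balance at month 4: $610,180.0000 × (1 + 0.0055)^4 = $623,715.1143…
After $158,600.00 payment: $623,715.1143… − $158,600.00 = $465,115.1143…
Balance at month 9: $465,115.1143… × (1 + 0.0055)^5 = $478,047.2532…
After $323,400.00 payment: $478,047.2532… − $323,400.00 = $154,647.2532…
Balance at month 11: $154,647.2532… × (1 + 0.0055)^2 = $156,353.0511…
Penalty: 11 × 1.75% × $610,180.00 = $117,459.65
Final settlement = outstanding balance + penalty = $156,353.0511… + $117,459.65 = $273,812.70

$273,812.70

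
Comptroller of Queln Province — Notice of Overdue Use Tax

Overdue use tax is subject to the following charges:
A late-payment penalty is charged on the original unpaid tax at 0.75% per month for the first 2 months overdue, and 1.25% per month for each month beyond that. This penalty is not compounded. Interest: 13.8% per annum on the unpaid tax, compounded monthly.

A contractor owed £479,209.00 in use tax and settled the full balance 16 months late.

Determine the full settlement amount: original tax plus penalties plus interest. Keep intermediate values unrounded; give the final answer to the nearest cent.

Penalty, months 1–2: 2 × 0.75% × £479,209.00 = £7,188.14…
Penalty, months 3–16: 14 × 1.25% × £479,209.00 = £83,861.58…
Interest (13.8%/yr ÷ 12 = 1.15%/month): £479,209.00 × ((1 + 0.0115)^16 − 1) = £96,203.3245…
Total = £479,209.00 + £91,049.7100 + £96,203.3245… = £666,462.03

£666,462.03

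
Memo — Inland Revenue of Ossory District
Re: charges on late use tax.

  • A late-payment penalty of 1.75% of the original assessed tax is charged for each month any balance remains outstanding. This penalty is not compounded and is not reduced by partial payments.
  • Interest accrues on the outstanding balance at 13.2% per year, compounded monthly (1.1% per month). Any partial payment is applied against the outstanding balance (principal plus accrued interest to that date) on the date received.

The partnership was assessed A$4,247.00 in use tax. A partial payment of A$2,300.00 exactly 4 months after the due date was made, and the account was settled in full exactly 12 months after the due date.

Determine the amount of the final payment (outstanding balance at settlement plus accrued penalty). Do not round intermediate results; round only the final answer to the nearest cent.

A$3,224.30

Balance at month 4: A$4,247.0000 × (1 + 0.011)^4 = A$4,436.9740…
After A$2,300.00 payment: A$4,436.9740… − A$2,300.00 = A$2,136.9740…
Balance at month 12: A$2,136.9740… × (1 + 0.011)^8 = A$2,332.4293…
Penalty: 12 × 1.75% × A$4,247.00 = A$891.87
Final settlement = outstanding balance + penalty = A$2,332.4293… + A$891.87 = A$3,224.30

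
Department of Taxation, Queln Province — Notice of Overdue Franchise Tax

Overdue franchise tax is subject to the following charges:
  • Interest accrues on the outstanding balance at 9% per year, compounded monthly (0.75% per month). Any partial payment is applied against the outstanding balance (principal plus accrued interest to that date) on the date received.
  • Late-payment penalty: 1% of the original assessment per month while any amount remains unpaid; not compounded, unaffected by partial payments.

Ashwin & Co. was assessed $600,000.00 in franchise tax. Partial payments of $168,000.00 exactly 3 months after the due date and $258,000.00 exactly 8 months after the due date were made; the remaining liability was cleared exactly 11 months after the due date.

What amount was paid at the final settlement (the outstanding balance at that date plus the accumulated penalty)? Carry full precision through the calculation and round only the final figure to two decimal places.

$275,201.40

Balance at month 3: $600,000.0000 × (1 + 0.0075)^3 = $613,601.5031…
After $168,000.00 payment: $613,601.5031… − $168,000.00 = $445,601.5031…
Balance at month 8: $445,601.5031… × (1 + 0.0075)^5 = $462,564.0973…
After $258,000.00 payment: $462,564.0973… − $258,000.00 = $204,564.0973…
Balance at month 11: $204,564.0973… × (1 + 0.0075)^3 = $209,201.3960…
Penalty: 11 × 1% × $600,000.00 = $66,000.00
Final settlement = outstanding balance + penalty = $209,201.3960… + $66,000.00 = $275,201.40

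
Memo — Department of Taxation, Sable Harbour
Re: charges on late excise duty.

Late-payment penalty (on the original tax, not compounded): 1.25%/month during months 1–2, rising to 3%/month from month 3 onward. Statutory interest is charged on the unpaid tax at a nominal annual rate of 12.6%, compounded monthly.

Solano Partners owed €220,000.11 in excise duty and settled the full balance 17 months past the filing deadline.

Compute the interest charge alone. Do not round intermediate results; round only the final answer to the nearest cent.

€42,748.42

Interest (12.6%/yr ÷ 12 = 1.05%/month): €220,000.11 × ((1 + 0.0105)^17 − 1) = €42,748.4239…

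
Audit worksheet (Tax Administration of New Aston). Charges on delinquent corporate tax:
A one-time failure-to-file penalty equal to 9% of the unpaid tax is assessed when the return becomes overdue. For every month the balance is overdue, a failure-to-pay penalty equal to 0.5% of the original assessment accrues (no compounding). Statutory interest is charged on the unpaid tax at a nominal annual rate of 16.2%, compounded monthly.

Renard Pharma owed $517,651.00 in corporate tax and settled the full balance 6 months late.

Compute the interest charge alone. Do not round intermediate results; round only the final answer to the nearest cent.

$43,370.59

Interest (16.2%/yr ÷ 12 = 1.35%/month): $517,651.00 × ((1 + 0.0135)^6 − 1) = $43,370.5910…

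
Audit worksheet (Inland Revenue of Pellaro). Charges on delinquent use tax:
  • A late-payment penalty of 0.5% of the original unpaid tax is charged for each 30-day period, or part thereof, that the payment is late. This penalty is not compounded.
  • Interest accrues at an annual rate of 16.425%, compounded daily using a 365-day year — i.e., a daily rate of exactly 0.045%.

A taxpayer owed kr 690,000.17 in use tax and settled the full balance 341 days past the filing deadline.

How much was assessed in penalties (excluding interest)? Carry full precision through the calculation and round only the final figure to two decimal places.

kr 41,400.01

Penalty periods: ⌈341/30⌉ = 12; penalty = 12 × 0.5% × kr 690,000.17 = kr 41,400.01…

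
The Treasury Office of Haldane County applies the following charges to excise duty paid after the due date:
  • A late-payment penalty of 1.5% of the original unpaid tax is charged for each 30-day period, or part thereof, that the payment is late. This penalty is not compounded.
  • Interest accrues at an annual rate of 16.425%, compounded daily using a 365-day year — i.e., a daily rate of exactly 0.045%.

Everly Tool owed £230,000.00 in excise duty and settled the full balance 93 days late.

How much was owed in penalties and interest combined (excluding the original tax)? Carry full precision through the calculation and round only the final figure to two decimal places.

Penalty periods: ⌈93/30⌉ = 4; penalty = 4 × 1.5% × £230,000.00 = £13,800.00
Interest: £230,000.00 × ((1 + 0.00045)^93 − 1) = £230,000.00 × 0.04272824… = £9,827.4953…
Penalties + interest = £13,800.0000 + £9,827.4953… = £23,627.50

£23,627.50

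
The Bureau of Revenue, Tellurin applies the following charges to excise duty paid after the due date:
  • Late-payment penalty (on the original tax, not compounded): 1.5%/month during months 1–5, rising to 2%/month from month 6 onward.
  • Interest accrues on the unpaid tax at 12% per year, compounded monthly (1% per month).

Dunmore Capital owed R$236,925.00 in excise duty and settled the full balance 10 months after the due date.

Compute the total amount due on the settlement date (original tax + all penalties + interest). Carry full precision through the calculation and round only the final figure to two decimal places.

R$303,174.47

Penalty, months 1–5: 5 × 1.5% × R$236,925.00 = R$17,769.38…
Penalty, months 6–10: 5 × 2% × R$236,925.00 = R$23,692.50
Interest: R$236,925.00 × ((1 + 0.01)^10 − 1) = R$236,925.00 × 0.1046221… = R$24,787.5971…
Total = R$236,925.00 + R$41,461.8750 + R$24,787.5971… = R$303,174.47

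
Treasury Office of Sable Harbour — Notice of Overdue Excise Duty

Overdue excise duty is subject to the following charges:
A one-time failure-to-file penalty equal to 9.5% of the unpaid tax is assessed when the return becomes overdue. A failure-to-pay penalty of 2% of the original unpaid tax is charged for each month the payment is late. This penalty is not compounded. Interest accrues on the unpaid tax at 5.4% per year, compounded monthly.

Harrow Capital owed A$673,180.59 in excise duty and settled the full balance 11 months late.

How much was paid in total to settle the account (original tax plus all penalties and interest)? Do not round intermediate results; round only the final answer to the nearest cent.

Failure-to-file penalty: 9.5% × A$673,180.59 = A$63,952.16…
Failure-to-pay penalty = 2% × A$673,180.59 × 11 mo = A$148,099.73…
Interest (5.4%/yr ÷ 12 = 0.45%/month): A$673,180.59 × ((1 + 0.0045)^11 − 1) = A$34,082.4074…
Total = A$673,180.59 + A$212,051.8859… + A$34,082.4074… = A$919,314.88

A$919,314.88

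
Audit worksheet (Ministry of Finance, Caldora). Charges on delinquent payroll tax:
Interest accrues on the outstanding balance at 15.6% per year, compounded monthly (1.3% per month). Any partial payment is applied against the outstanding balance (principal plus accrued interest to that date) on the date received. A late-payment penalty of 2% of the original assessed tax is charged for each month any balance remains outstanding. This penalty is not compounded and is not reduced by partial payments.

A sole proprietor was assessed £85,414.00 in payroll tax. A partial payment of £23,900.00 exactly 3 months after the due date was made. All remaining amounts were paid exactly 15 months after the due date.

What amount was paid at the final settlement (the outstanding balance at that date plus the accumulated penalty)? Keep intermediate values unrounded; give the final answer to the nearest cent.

£101,391.53

Balance at month 3: £85,414.0000 × (1 + 0.013)^3 = £88,788.6386…
After £23,900.00 payment: £88,788.6386… − £23,900.00 = £64,888.6386…
Balance at month 15: £64,888.6386… × (1 + 0.013)^12 = £75,767.3341…
Penalty: 15 × 2% × £85,414.00 = £25,624.20
Final settlement = outstanding balance + penalty = £75,767.3341… + £25,624.20 = £101,391.53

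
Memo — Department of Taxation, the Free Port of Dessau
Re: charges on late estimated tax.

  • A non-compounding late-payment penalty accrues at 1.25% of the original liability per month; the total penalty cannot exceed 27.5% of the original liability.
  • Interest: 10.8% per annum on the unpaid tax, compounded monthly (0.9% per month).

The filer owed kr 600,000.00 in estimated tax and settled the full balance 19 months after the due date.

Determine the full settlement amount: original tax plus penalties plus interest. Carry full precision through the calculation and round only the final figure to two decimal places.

kr 853,850.12

Penalty: 19 × 1.25% × kr 600,000.00 = kr 142,500.00 (below the 27.5% cap of kr 165,000.00)
Interest: kr 600,000.00 × ((1 + 0.009)^19 − 1) = kr 600,000.00 × 0.1855835… = kr 111,350.1196…
Total = kr 600,000.00 + kr 142,500.0000 + kr 111,350.1196… = kr 853,850.12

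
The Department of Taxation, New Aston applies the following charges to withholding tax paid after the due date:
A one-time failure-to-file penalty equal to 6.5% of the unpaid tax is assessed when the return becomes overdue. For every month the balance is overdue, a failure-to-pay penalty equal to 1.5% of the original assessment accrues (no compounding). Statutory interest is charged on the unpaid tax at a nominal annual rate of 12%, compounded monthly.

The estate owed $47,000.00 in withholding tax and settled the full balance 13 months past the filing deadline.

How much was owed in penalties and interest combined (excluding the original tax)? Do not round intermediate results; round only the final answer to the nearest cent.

$18,710.38

Failure-to-file penalty: 6.5% × $47,000.00 = $3,055.00
Failure-to-pay penalty = 1.5% × $47,000.00 × 13 mo = $9,165.00
Interest (12%/yr ÷ 12 = 1%/month): $47,000.00 × ((1 + 0.01)^13 − 1) = $6,490.3842…
Penalties + interest = $12,220.0000 + $6,490.3842… = $18,710.38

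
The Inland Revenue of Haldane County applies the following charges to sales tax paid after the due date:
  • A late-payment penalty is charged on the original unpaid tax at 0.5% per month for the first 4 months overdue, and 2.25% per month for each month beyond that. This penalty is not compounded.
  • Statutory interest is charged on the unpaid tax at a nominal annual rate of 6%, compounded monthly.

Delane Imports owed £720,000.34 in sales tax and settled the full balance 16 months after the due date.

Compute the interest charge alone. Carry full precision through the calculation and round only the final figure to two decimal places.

£59,811.26

Interest (6%/yr ÷ 12 = 0.5%/month): £720,000.34 × ((1 + 0.005)^16 − 1) = £59,811.2572…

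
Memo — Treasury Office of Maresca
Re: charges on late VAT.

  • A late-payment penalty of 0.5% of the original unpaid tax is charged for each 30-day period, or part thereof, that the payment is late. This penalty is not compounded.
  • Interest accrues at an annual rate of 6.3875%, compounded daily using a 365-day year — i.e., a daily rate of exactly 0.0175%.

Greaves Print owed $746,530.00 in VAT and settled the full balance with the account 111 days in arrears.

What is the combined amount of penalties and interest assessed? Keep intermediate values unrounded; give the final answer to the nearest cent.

Penalty periods: ⌈111/30⌉ = 4; penalty = 4 × 0.5% × $746,530.00 = $14,930.60
Interest: $746,530.00 × ((1 + 0.000175)^111 − 1) = $746,530.00 × 0.01961316… = $14,641.8124…
Penalties + interest = $14,930.6000 + $14,641.8124… = $29,572.41

$29,572.41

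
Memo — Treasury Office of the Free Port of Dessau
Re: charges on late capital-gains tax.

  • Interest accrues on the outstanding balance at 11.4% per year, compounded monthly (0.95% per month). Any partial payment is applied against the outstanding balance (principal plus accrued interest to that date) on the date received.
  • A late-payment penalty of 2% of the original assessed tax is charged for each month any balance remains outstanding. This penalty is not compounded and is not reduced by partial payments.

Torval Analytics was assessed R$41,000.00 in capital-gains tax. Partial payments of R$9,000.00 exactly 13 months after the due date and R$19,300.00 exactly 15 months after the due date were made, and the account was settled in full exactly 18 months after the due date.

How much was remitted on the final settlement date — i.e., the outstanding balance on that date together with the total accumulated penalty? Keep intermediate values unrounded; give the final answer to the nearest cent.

Balance at month 13: R$41,000.0000 × (1 + 0.0095)^13 = R$46,362.4160…
After R$9,000.00 payment: R$46,362.4160… − R$9,000.00 = R$37,362.4160…
Balance at month 15: R$37,362.4160… × (1 + 0.0095)^2 = R$38,075.6738…
After R$19,300.00 payment: R$38,075.6738… − R$19,300.00 = R$18,775.6738…
Balance at month 18: R$18,775.6738… × (1 + 0.0095)^3 = R$19,315.8802…
Penalty: 18 × 2% × R$41,000.00 = R$14,760.00
Final settlement = outstanding balance + penalty = R$19,315.8802… + R$14,760.00 = R$34,075.88

R$34,075.88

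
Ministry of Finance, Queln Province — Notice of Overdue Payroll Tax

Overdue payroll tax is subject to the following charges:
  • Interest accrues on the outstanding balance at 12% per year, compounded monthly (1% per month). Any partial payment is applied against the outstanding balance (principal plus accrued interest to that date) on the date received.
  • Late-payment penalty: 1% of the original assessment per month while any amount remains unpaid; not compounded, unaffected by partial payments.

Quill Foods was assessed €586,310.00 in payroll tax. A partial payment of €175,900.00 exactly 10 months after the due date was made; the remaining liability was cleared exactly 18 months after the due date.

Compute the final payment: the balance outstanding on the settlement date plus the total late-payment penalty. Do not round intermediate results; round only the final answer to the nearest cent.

Balance at month 10: €586,310.0000 × (1 + 0.01)^10 = €647,650.9983…
After €175,900.00 payment: €647,650.9983… − €175,900.00 = €471,750.9983…
Balance at month 18: €471,750.9983… × (1 + 0.01)^8 = €510,838.7319…
Penalty: 18 × 1% × €586,310.00 = €105,535.80
Final settlement = outstanding balance + penalty = €510,838.7319… + €105,535.80 = €616,374.53

€616,374.53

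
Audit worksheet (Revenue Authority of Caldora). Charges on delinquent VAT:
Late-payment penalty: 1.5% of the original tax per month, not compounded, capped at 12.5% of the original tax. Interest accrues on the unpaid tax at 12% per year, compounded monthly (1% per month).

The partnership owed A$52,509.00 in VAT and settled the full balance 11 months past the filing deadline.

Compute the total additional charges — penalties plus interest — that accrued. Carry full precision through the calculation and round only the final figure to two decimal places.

A$12,637.25

Penalty (uncapped): 11 × 1.5% × A$52,509.00 = A$8,663.99…; cap = 12.5% × A$52,509.00 = A$6,563.63… → penalty = A$6,563.63…
Interest: A$52,509.00 × ((1 + 0.01)^11 − 1) = A$52,509.00 × 0.1156683… = A$6,073.6292…
Penalties + interest = A$6,563.6250 + A$6,073.6292… = A$12,637.25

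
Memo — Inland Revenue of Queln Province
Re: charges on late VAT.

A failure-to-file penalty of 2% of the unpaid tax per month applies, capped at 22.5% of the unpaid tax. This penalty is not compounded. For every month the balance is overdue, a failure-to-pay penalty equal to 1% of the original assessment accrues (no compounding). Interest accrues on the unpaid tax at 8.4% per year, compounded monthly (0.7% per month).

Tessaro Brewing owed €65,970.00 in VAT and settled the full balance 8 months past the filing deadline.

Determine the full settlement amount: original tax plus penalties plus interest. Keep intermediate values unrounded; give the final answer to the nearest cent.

€85,588.91

Failure-to-file: 8 × 2% × €65,970.00 = €10,555.20 (under the 22.5% cap)
Failure-to-pay penalty = 1% × €65,970.00 × 8 mo = €5,277.60
Interest: €65,970.00 × ((1 + 0.007)^8 − 1) = €65,970.00 × 0.0573914… = €3,786.1091…
Total = €65,970.00 + €15,832.8000 + €3,786.1091… = €85,588.91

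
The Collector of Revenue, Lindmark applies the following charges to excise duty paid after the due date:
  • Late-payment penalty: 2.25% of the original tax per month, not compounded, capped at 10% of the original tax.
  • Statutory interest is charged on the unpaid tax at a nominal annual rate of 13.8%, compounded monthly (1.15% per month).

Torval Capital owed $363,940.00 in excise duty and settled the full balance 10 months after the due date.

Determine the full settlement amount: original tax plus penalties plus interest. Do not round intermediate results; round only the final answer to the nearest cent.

$444,420.77

Penalty (uncapped): 10 × 2.25% × $363,940.00 = $81,886.50; cap = 10% × $363,940.00 = $36,394.00 → penalty = $36,394.00
Interest: $363,940.00 × ((1 + 0.0115)^10 − 1) = $363,940.00 × 0.1211375… = $44,086.7741…
Total = $363,940.00 + $36,394.0000 + $44,086.7741… = $444,420.77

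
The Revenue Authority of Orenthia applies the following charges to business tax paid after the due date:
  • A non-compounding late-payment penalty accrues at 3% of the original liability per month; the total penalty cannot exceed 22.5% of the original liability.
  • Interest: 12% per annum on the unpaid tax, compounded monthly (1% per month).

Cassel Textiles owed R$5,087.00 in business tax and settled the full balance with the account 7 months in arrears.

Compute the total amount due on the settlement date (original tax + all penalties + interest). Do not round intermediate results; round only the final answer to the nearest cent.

Penalty: 7 × 3% × R$5,087.00 = R$1,068.27 (below the 22.5% cap of R$1,144.58…)
Interest: R$5,087.00 × ((1 + 0.01)^7 − 1) = R$5,087.00 × 0.0721354… = R$366.9525…
Total = R$5,087.00 + R$1,068.2700 + R$366.9525… = R$6,522.22

R$6,522.22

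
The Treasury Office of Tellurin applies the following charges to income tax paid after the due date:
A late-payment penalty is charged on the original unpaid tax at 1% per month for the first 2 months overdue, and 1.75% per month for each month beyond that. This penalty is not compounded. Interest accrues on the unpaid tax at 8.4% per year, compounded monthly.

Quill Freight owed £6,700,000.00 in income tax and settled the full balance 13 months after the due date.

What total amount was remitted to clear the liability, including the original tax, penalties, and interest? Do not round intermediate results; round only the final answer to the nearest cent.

Penalty, months 1–2: 2 × 1% × £6,700,000.00 = £134,000.00
Penalty, months 3–13: 11 × 1.75% × £6,700,000.00 = £1,289,750.00
Interest (8.4%/yr ÷ 12 = 0.7%/month): £6,700,000.00 × ((1 + 0.007)^13 − 1) = £635,976.3049…
Total = £6,700,000.00 + £1,423,750.0000 + £635,976.3049… = £8,759,726.30

£8,759,726.30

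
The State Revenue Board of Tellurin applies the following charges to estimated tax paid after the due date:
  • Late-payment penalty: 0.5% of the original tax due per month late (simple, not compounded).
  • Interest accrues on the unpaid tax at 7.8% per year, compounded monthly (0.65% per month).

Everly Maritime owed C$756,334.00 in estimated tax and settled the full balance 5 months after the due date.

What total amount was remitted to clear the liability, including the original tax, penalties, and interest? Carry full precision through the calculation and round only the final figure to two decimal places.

C$800,144.84

Late-payment penalty = 0.5% × C$756,334.00 × 5 mo = C$18,908.35
Interest: C$756,334.00 × ((1 + 0.0065)^5 − 1) = C$756,334.00 × 0.0329253… = C$24,902.4900…
Total = C$756,334.00 + C$18,908.3500 + C$24,902.4900… = C$800,144.84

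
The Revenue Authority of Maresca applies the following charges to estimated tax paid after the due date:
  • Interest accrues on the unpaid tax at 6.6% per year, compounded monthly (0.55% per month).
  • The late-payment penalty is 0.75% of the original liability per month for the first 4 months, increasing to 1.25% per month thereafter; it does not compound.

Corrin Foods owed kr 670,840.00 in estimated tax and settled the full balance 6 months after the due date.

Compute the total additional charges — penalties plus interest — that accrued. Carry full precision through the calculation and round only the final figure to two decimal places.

kr 59,340.56

Penalty, months 1–4: 4 × 0.75% × kr 670,840.00 = kr 20,125.20
Penalty, months 5–6: 2 × 1.25% × kr 670,840.00 = kr 16,771.00
Interest: kr 670,840.00 × ((1 + 0.0055)^6 − 1) = kr 670,840.00 × 0.0334571… = kr 22,444.3551…
Penalties + interest = kr 36,896.2000 + kr 22,444.3551… = kr 59,340.56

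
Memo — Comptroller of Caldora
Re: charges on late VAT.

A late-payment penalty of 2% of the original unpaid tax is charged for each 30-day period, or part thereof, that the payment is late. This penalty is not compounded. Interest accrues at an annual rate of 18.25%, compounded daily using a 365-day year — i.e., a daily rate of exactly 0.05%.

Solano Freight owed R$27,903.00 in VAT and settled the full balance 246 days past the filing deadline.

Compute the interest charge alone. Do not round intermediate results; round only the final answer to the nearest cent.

Interest: R$27,903.00 × ((1 + 0.0005)^246 − 1) = R$27,903.00 × 0.13084966… = R$3,651.0980…

R$3,651.10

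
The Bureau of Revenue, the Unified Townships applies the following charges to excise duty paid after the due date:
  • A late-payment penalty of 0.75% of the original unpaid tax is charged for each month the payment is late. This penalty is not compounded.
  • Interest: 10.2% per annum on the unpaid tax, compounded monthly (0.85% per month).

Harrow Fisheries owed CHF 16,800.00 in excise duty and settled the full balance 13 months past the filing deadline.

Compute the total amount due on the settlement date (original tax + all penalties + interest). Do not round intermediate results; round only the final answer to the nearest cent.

Late-payment penalty = 0.75% × CHF 16,800.00 × 13 mo = CHF 1,638.00
Interest: CHF 16,800.00 × ((1 + 0.0085)^13 − 1) = CHF 16,800.00 × 0.1163149… = CHF 1,954.0908…
Total = CHF 16,800.00 + CHF 1,638.0000 + CHF 1,954.0908… = CHF 20,392.09

CHF 20,392.09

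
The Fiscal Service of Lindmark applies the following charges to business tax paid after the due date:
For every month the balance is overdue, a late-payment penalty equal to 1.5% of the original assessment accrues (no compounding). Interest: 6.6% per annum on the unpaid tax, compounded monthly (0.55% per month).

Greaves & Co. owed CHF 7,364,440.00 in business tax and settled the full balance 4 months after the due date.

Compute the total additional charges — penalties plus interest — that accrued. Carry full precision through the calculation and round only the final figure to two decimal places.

CHF 605,225.63

Late-payment penalty = 1.5% × CHF 7,364,440.00 × 4 mo = CHF 441,866.40
Interest: CHF 7,364,440.00 × ((1 + 0.0055)^4 − 1) = CHF 7,364,440.00 × 0.0221822… = CHF 163,359.2336…
Penalties + interest = CHF 441,866.4000 + CHF 163,359.2336… = CHF 605,225.63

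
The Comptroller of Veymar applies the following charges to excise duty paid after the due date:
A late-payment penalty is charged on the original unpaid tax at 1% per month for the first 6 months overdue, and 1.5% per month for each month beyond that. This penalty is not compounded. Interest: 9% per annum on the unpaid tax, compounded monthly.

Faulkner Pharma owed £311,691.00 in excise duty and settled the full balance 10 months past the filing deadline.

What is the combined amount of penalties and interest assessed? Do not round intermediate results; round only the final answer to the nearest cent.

£61,584.70

Penalty, months 1–6: 6 × 1% × £311,691.00 = £18,701.46
Penalty, months 7–10: 4 × 1.5% × £311,691.00 = £18,701.46
Interest (9%/yr ÷ 12 = 0.75%/month): £311,691.00 × ((1 + 0.0075)^10 − 1) = £24,181.7812…
Penalties + interest = £37,402.9200 + £24,181.7812… = £61,584.70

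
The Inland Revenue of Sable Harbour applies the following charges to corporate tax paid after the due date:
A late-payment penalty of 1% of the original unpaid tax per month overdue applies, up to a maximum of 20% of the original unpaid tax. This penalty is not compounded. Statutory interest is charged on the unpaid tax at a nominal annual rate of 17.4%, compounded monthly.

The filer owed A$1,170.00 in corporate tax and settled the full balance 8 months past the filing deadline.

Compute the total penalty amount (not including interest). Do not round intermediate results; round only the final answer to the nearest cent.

A$93.60

Penalty: 8 × 1% × A$1,170.00 = A$93.60 (below the 20% cap of A$234.00)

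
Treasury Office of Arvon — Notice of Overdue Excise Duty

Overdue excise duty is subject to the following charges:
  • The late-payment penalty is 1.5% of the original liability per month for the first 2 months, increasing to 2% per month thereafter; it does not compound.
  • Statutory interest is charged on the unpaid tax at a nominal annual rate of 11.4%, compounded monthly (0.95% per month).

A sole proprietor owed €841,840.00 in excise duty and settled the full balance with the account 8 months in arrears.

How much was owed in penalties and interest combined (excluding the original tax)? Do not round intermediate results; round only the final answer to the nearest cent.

Penalty, months 1–2: 2 × 1.5% × €841,840.00 = €25,255.20
Penalty, months 3–8: 6 × 2% × €841,840.00 = €101,020.80
Interest: €841,840.00 × ((1 + 0.0095)^8 − 1) = €841,840.00 × 0.0785756… = €66,148.0726…
Penalties + interest = €126,276.0000 + €66,148.0726… = €192,424.07

€192,424.07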